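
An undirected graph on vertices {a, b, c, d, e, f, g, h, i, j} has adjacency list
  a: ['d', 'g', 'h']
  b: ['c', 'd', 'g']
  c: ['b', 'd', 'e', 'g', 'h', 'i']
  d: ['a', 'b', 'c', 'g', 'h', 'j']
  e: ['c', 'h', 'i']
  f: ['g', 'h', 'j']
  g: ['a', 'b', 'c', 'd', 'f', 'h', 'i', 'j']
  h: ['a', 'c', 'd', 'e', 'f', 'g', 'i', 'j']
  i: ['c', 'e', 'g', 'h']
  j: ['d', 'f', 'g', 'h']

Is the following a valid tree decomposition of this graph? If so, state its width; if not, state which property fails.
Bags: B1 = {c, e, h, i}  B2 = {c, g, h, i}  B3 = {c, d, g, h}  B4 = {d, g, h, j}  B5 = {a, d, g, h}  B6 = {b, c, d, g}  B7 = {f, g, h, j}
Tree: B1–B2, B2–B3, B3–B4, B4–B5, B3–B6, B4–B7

Every vertex of G appears in some bag (union = {a, b, c, d, e, f, g, h, i, j}); every edge is covered by a bag; and for each vertex v the set of bags containing v is connected in the bag tree. The decomposition is therefore valid. The largest bag has 4 vertices, so the width is 3.

Yes; width 3.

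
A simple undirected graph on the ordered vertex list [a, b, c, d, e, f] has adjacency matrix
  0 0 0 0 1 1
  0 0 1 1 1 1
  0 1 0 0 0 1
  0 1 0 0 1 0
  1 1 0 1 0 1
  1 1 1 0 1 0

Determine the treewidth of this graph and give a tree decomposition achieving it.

Treewidth 2.
One such decomposition:
Bags: B1 = {b, d, e}  B2 = {b, e, f}  B3 = {b, c, f}  B4 = {a, e, f}
Tree: B1–B2, B2–B3, B2–B4

Each bag holds 3 vertices, so the decomposition has width 2, which upper-bounds the treewidth. Conversely, {b, d, e} is a clique of size 3, and the vertices of any clique must share a bag in every tree decomposition; so some bag has ≥ 3 vertices and tw(G) ≥ 2. Therefore the treewidth is 2.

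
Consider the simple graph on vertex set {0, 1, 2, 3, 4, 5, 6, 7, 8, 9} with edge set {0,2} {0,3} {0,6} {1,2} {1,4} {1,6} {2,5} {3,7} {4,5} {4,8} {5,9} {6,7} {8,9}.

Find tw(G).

A width-2 tree decomposition is:
Bags: B1 = {0, 3, 7}  B2 = {0, 6, 7}  B3 = {0, 2, 6}  B4 = {1, 2, 6}  B5 = {1, 2, 5}  B6 = {1, 4, 5}  B7 = {4, 5, 9}  B8 = {4, 8, 9}
Tree: B1–B2, B2–B3, B3–B4, B4–B5, B5–B6, B6–B7, B7–B8
Each bag holds 3 vertices, so the decomposition has width 2, which upper-bounds the treewidth. For the lower bound, G contains the cycle 3–7–6–0–3, so G is not a forest; only forests have treewidth ≤ 1, hence tw(G) ≥ 2. Hence tw(G) = 2 exactly.

2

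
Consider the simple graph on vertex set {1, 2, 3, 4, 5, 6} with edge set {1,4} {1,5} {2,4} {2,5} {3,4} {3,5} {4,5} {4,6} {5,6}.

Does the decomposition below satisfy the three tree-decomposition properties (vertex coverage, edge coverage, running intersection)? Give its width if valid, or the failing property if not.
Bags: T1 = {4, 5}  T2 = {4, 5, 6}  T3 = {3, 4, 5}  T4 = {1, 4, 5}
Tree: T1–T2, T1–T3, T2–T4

No — vertex 2 appears in no bag.

A tree decomposition must satisfy three properties: every vertex lies in some bag; for every edge, both endpoints lie together in some bag; and for every vertex, the bags containing it form a connected subtree. Here vertex 2 appears in no bag, so the decomposition is invalid.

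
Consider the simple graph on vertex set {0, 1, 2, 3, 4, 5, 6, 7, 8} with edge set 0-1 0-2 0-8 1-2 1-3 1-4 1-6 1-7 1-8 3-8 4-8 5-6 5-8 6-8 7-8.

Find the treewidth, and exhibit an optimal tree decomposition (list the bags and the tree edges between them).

Treewidth 2.
One optimal decomposition is:
Bags: B1 = {0, 1, 8}  B2 = {1, 6, 8}  B3 = {1, 7, 8}  B4 = {1, 3, 8}  B5 = {5, 6, 8}  B6 = {0, 1, 2}  B7 = {1, 4, 8}
Tree: B1–B2, B2–B3, B3–B4, B2–B5, B1–B6, B4–B7

Each bag holds 3 vertices, so the decomposition has width 2, which upper-bounds the treewidth. Conversely, {0, 1, 8} is a clique of size 3, and the vertices of any clique must share a bag in every tree decomposition; so some bag has ≥ 3 vertices and tw(G) ≥ 2. The upper and lower bounds meet at 2, so that is the treewidth.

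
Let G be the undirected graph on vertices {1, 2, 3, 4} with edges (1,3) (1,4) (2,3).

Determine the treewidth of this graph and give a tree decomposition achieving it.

Every bag has size at most 2, so the width is 2 − 1 = 1 and tw(G) ≤ 1. G has an edge, so its treewidth is at least 1. Therefore the treewidth is 1.

Treewidth 1.
One such decomposition:
Bags: B1 = {2, 3}  B2 = {1, 3}  B3 = {1, 4}
Tree: B1–B2, B2–B3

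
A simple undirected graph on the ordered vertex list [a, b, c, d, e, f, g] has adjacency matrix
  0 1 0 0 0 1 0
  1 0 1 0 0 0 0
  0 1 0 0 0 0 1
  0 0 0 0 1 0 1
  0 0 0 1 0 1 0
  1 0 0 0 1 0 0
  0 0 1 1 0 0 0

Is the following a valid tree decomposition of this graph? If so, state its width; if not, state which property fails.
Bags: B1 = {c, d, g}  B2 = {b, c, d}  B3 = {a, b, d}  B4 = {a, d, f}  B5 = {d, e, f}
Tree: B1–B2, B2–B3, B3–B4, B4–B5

Checking the three conditions: (i) the bags cover all of {a, b, c, d, e, f, g}; (ii) for each edge, some bag contains both endpoints; (iii) the bags containing any fixed vertex form a subtree. All hold, so the decomposition is valid with width 3 − 1 = 2.

Yes; width 2.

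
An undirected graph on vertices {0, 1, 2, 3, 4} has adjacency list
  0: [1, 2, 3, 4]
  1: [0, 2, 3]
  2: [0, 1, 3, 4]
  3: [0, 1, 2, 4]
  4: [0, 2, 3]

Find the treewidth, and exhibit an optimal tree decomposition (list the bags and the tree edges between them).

Treewidth 3.
One such decomposition:
Bags: B1 = {0, 1, 2, 3}  B2 = {0, 2, 3, 4}
Tree: B1–B2

Every bag has size at most 4, so the width is 4 − 1 = 3 and tw(G) ≤ 3. On the other hand G contains the 4-clique {0, 1, 2, 3}. A clique must lie in a single bag of any decomposition, so no decomposition can have width below 3. Therefore the treewidth is 3.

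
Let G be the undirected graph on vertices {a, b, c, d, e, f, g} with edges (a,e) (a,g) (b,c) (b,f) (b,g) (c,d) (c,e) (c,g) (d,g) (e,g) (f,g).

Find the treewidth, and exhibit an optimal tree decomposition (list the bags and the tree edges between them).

Every bag has size at most 3, so the width is 3 − 1 = 2 and tw(G) ≤ 2. For the lower bound, the 3 vertices {a, e, g} are pairwise adjacent, and any tree decomposition puts a clique entirely inside one bag — forcing width ≥ 2. Therefore the treewidth is 2.

Treewidth 2.
One such decomposition:
Bags: B1 = {c, d, g}  B2 = {b, c, g}  B3 = {c, e, g}  B4 = {a, e, g}  B5 = {b, f, g}
Tree: B1–B2, B2–B3, B3–B4, B2–B5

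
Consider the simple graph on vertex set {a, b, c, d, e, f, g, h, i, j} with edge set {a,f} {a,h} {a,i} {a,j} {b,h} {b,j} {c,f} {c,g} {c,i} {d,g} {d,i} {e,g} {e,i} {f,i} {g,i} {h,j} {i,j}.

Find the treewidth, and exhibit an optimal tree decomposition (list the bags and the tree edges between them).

Treewidth 2.
Bags: B1 = {a, f, i}  B2 = {c, f, i}  B3 = {c, g, i}  B4 = {e, g, i}  B5 = {a, i, j}  B6 = {a, h, j}  B7 = {b, h, j}  B8 = {d, g, i}
Tree: B1–B2, B2–B3, B3–B4, B1–B5, B5–B6, B6–B7, B4–B8

Every bag has size at most 3, so the width is 3 − 1 = 2 and tw(G) ≤ 2. For the lower bound, the 3 vertices {a, h, j} are pairwise adjacent, and any tree decomposition puts a clique entirely inside one bag — forcing width ≥ 2. Hence tw(G) = 2 exactly.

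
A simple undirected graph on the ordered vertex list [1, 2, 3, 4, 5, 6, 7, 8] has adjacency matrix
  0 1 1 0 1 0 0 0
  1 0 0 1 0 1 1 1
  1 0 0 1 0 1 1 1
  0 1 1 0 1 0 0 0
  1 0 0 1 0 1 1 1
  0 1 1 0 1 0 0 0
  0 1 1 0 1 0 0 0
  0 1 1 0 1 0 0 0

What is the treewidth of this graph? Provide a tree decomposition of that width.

Treewidth 3.
One optimal decomposition is:
Bags: B1 = {2, 3, 5, 6}  B2 = {2, 3, 5, 7}  B3 = {2, 3, 4, 5}  B4 = {1, 2, 3, 5}  B5 = {2, 3, 5, 8}
Tree: B1–B2, B2–B3, B3–B4, B4–B5

Each bag holds 4 vertices, so the decomposition has width 3, which upper-bounds the treewidth. For the lower bound: the 4 vertex sets {3,6}, {5,7}, {2}, {4} are disjoint, each induces a connected subgraph, and every pair is joined by at least one edge of G. Contracting each set to a single vertex therefore yields K_{4} as a minor, and since treewidth is minor-monotone, tw(G) ≥ tw(K_{4}) = 3. Hence tw(G) = 3 exactly.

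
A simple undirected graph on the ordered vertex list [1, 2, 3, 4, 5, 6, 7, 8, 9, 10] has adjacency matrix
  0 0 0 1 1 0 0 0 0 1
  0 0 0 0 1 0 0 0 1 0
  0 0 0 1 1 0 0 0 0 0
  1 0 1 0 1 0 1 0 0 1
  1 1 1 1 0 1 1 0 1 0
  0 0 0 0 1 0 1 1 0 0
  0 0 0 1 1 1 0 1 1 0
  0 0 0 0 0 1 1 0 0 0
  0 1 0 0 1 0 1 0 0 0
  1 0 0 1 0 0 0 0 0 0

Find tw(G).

A width-2 tree decomposition is:
Bags: B1 = {4, 5, 7}  B2 = {5, 6, 7}  B3 = {6, 7, 8}  B4 = {5, 7, 9}  B5 = {2, 5, 9}  B6 = {3, 4, 5}  B7 = {1, 4, 5}  B8 = {1, 4, 10}
Tree: B1–B2, B2–B3, B1–B4, B4–B5, B1–B6, B1–B7, B7–B8
Each bag holds 3 vertices, so the decomposition has width 2, which upper-bounds the treewidth. On the other hand G contains the 3-clique {6, 7, 8}. A clique must lie in a single bag of any decomposition, so no decomposition can have width below 2. Hence tw(G) = 2 exactly.

2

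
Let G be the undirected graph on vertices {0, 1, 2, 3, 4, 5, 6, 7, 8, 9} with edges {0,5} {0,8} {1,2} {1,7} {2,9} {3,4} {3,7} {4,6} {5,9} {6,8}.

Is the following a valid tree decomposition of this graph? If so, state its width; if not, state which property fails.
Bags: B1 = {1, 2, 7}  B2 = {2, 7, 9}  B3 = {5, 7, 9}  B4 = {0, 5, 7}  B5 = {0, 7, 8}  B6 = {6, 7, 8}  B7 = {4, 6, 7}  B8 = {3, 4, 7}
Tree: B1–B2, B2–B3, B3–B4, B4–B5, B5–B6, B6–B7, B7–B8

Checking the three conditions: (i) the bags cover all of {0, 1, 2, 3, 4, 5, 6, 7, 8, 9}; (ii) for each edge, some bag contains both endpoints; (iii) the bags containing any fixed vertex form a subtree. All hold, so the decomposition is valid with width 3 − 1 = 2.

Yes; width 2.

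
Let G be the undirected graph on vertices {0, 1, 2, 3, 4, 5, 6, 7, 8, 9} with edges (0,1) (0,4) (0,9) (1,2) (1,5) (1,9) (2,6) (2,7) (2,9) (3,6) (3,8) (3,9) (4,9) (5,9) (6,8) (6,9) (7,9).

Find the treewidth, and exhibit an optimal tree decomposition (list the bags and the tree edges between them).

The largest bag has 3 vertices, giving width 2; this decomposition certifies tw(G) ≤ 2. On the other hand G contains the 3-clique {3, 6, 8}. A clique must lie in a single bag of any decomposition, so no decomposition can have width below 2. Therefore the treewidth is 2.

Treewidth 2.
One optimal decomposition is:
Bags: B1 = {2, 6, 9}  B2 = {1, 2, 9}  B3 = {0, 1, 9}  B4 = {3, 6, 9}  B5 = {1, 5, 9}  B6 = {3, 6, 8}  B7 = {2, 7, 9}  B8 = {0, 4, 9}
Tree: B1–B2, B2–B3, B1–B4, B3–B5, B4–B6, B1–B7, B3–B8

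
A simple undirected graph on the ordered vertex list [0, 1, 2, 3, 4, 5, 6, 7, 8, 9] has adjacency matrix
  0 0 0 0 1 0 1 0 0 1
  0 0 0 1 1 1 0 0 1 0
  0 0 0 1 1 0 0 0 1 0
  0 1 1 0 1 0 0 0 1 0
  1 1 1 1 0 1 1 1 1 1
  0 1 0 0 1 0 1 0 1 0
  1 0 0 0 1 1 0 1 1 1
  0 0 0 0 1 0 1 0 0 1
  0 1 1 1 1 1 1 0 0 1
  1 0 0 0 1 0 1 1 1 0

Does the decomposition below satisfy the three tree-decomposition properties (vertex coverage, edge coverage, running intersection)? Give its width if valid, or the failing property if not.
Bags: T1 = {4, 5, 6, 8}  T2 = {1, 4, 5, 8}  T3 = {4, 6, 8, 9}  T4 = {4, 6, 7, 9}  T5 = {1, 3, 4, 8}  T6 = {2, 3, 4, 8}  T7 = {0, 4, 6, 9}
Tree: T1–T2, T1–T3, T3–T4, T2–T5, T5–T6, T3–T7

Every vertex of G appears in some bag (union = {0, 1, 2, 3, 4, 5, 6, 7, 8, 9}); every edge is covered by a bag; and for each vertex v the set of bags containing v is connected in the bag tree. The decomposition is therefore valid. The largest bag has 4 vertices, so the width is 3.

Yes; width 3.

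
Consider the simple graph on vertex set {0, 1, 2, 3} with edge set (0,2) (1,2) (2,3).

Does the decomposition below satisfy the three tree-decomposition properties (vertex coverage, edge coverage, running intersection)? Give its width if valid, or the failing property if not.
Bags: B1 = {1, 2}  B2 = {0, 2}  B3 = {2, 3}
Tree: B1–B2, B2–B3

Every vertex of G appears in some bag (union = {0, 1, 2, 3}); every edge is covered by a bag; and for each vertex v the set of bags containing v is connected in the bag tree. The decomposition is therefore valid. The largest bag has 2 vertices, so the width is 1.

Yes; width 1.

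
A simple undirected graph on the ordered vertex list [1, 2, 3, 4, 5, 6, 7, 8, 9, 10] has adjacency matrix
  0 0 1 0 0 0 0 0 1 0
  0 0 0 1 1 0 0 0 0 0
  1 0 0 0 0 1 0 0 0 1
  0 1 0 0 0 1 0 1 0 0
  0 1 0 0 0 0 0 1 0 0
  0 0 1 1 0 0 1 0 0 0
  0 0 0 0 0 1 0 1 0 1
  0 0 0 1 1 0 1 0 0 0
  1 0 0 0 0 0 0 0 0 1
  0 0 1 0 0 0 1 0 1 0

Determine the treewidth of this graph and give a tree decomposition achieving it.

Treewidth 2.
One such decomposition:
Bags: B1 = {2, 4, 5}  B2 = {4, 5, 8}  B3 = {4, 6, 8}  B4 = {6, 7, 8}  B5 = {3, 6, 7}  B6 = {3, 7, 10}  B7 = {1, 3, 10}  B8 = {1, 9, 10}
Tree: B1–B2, B2–B3, B3–B4, B4–B5, B5–B6, B6–B7, B7–B8

Each bag holds 3 vertices, so the decomposition has width 2, which upper-bounds the treewidth. The edges 2–5–8–4–2 form a cycle, so G is not a tree and its treewidth is at least 2. Therefore the treewidth is 2.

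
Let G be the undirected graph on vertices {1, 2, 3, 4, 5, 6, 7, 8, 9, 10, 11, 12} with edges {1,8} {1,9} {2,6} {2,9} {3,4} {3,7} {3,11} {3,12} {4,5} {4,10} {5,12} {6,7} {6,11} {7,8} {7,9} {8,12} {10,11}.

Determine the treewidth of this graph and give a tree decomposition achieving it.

Every bag has size at most 4, so the width is 4 − 1 = 3 and tw(G) ≤ 3. For the lower bound: the 4 vertex sets {4,5,10}, {11}, {3}, {6,7,8,12} are disjoint, each induces a connected subgraph, and every pair is joined by at least one edge of G. Contracting each set to a single vertex therefore yields K_{4} as a minor, and since treewidth is minor-monotone, tw(G) ≥ tw(K_{4}) = 3. Therefore the treewidth is 3.

Treewidth 3.
Bags: B1 = {4, 5, 10, 11}  B2 = {3, 4, 5, 11}  B3 = {3, 5, 11, 12}  B4 = {3, 6, 11, 12}  B5 = {3, 6, 7, 12}  B6 = {6, 7, 8, 12}  B7 = {2, 6, 7, 8}  B8 = {2, 7, 8, 9}  B9 = {1, 2, 8, 9}
Tree: B1–B2, B2–B3, B3–B4, B4–B5, B5–B6, B6–B7, B7–B8, B8–B9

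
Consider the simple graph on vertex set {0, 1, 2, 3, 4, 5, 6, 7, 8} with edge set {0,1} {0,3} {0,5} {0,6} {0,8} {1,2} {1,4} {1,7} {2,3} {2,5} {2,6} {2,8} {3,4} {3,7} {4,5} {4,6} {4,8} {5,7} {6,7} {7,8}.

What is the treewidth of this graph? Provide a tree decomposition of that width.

Treewidth 4.
One optimal decomposition is:
Bags: B1 = {0, 2, 4, 5, 7}  B2 = {0, 1, 2, 4, 7}  B3 = {0, 2, 3, 4, 7}  B4 = {0, 2, 4, 7, 8}  B5 = {0, 2, 4, 6, 7}
Tree: B1–B2, B2–B3, B3–B4, B4–B5

Every bag has size at most 5, so the width is 5 − 1 = 4 and tw(G) ≤ 4. For the lower bound: the 5 vertex sets {4,5}, {1,7}, {2,3}, {0}, {8} are disjoint, each induces a connected subgraph, and every pair is joined by at least one edge of G. Contracting each set to a single vertex therefore yields K_{5} as a minor, and since treewidth is minor-monotone, tw(G) ≥ tw(K_{5}) = 4. Hence tw(G) = 4 exactly.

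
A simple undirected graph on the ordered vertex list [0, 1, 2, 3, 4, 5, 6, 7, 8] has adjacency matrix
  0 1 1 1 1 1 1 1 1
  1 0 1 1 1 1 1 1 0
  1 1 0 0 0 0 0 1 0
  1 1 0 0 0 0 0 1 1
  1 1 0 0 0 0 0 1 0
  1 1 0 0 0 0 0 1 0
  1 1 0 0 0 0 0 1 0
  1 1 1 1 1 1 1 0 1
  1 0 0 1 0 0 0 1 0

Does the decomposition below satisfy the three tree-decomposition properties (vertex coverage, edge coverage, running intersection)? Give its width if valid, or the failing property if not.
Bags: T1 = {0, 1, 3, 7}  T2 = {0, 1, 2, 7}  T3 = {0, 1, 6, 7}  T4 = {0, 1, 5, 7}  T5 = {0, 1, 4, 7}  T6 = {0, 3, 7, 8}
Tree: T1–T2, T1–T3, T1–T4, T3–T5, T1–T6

Vertex coverage: the bags together contain {0, 1, 2, 3, 4, 5, 6, 7, 8}, the full vertex set. Edge coverage: each edge of G has both endpoints in at least one bag. Running intersection: for every vertex, the bags containing it form a connected subtree. All three properties hold, so this is a valid tree decomposition of width max|bag| − 1 = 3, and hence tw(G) ≤ 3.

Yes; width 3.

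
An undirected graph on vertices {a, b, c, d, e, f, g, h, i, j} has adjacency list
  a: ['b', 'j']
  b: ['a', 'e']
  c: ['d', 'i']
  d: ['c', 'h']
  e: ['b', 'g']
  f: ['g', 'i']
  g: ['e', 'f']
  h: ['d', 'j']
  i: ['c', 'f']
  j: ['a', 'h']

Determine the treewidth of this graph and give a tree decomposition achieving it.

Treewidth 2.
Bags: B1 = {c, f, i}  B2 = {c, f, g}  B3 = {c, e, g}  B4 = {b, c, e}  B5 = {a, b, c}  B6 = {a, c, j}  B7 = {c, h, j}  B8 = {c, d, h}
Tree: B1–B2, B2–B3, B3–B4, B4–B5, B5–B6, B6–B7, B7–B8

Each bag holds 3 vertices, so the decomposition has width 2, which upper-bounds the treewidth. For the lower bound, G contains the cycle c–i–f–g–e–b–a–j–h–d–c, so G is not a forest; only forests have treewidth ≤ 1, hence tw(G) ≥ 2. Combining the bounds, tw(G) = 2.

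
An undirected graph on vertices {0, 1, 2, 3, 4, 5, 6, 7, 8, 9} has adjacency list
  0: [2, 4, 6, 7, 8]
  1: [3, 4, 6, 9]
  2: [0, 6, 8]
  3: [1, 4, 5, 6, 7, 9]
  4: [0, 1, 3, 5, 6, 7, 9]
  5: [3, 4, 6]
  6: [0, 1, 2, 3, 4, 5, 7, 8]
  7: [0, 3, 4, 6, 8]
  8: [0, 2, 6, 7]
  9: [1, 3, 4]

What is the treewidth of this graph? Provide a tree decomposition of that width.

Treewidth 3.
One optimal decomposition is:
Bags: B1 = {0, 4, 6, 7}  B2 = {3, 4, 6, 7}  B3 = {3, 4, 5, 6}  B4 = {0, 6, 7, 8}  B5 = {1, 3, 4, 6}  B6 = {1, 3, 4, 9}  B7 = {0, 2, 6, 8}
Tree: B1–B2, B2–B3, B1–B4, B2–B5, B5–B6, B4–B7

Every bag has size at most 4, so the width is 4 − 1 = 3 and tw(G) ≤ 3. On the other hand G contains the 4-clique {1, 3, 4, 9}. A clique must lie in a single bag of any decomposition, so no decomposition can have width below 3. Hence tw(G) = 3 exactly.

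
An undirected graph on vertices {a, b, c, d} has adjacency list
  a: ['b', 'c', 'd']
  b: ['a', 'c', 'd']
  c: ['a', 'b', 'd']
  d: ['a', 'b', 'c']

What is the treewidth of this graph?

A width-3 tree decomposition is:
Bags: B1 = {a, b, c, d}
Tree: (single bag)
A single bag containing all 4 vertices is trivially a valid decomposition of width 3. For the lower bound, the 4 vertices {a, b, c, d} are pairwise adjacent, and any tree decomposition puts a clique entirely inside one bag — forcing width ≥ 3. Hence tw(G) = 3 exactly.

3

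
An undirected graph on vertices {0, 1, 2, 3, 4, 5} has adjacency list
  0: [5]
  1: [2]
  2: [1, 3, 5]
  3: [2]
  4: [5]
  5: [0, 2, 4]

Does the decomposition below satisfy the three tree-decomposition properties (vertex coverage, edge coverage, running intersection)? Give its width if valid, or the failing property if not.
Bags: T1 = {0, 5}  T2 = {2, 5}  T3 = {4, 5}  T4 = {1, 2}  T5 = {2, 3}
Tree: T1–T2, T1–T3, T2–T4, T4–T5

Checking the three conditions: (i) the bags cover all of {0, 1, 2, 3, 4, 5}; (ii) for each edge, some bag contains both endpoints; (iii) the bags containing any fixed vertex form a subtree. All hold, so the decomposition is valid with width 2 − 1 = 1.

Yes; width 1.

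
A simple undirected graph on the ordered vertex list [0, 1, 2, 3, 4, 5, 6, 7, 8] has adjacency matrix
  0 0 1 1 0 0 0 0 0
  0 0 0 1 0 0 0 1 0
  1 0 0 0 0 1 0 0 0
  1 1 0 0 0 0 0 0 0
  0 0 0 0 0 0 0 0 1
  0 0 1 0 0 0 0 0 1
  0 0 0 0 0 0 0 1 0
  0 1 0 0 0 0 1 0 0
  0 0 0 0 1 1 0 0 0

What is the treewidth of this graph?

1

A width-1 tree decomposition is:
Bags: B1 = {4, 8}  B2 = {5, 8}  B3 = {2, 5}  B4 = {0, 2}  B5 = {0, 3}  B6 = {1, 3}  B7 = {1, 7}  B8 = {6, 7}
Tree: B1–B2, B2–B3, B3–B4, B4–B5, B5–B6, B6–B7, B7–B8
Each bag holds 2 vertices, so the decomposition has width 1, which upper-bounds the treewidth. Any graph with an edge has treewidth ≥ 1, and G has the edge 4–8. Therefore the treewidth is 1.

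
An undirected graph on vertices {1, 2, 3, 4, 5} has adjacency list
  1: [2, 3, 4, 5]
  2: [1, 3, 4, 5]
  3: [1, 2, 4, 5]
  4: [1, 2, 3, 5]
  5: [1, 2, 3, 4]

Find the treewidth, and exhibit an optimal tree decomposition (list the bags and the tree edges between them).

Treewidth 4.
Bags: B1 = {1, 2, 3, 4, 5}
Tree: (single bag)

With just one bag of size 5, the width is 5 − 1 = 4, so tw(G) ≤ 4. For the lower bound, the 5 vertices {1, 2, 3, 4, 5} are pairwise adjacent, and any tree decomposition puts a clique entirely inside one bag — forcing width ≥ 4. Hence tw(G) = 4 exactly.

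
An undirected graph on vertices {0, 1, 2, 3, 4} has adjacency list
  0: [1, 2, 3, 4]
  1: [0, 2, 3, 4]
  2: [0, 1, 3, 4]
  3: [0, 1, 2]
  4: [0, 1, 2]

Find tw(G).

3

A width-3 tree decomposition is:
Bags: B1 = {0, 1, 2, 3}  B2 = {0, 1, 2, 4}
Tree: B1–B2
Each bag holds 4 vertices, so the decomposition has width 3, which upper-bounds the treewidth. For the lower bound, the 4 vertices {0, 1, 2, 3} are pairwise adjacent, and any tree decomposition puts a clique entirely inside one bag — forcing width ≥ 3. Hence tw(G) = 3 exactly.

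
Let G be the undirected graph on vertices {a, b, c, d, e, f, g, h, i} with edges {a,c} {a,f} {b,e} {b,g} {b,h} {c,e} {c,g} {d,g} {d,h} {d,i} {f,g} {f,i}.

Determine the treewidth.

A width-3 tree decomposition is:
Bags: B1 = {b, d, h, i}  B2 = {b, d, g, i}  B3 = {b, f, g, i}  B4 = {b, e, f, g}  B5 = {c, e, f, g}  B6 = {a, c, e, f}
Tree: B1–B2, B2–B3, B3–B4, B4–B5, B5–B6
The largest bag has 4 vertices, giving width 3; this decomposition certifies tw(G) ≤ 3. For the lower bound: the 4 vertex sets {d,h,i}, {b}, {g}, {a,c,e,f} are disjoint, each induces a connected subgraph, and every pair is joined by at least one edge of G. Contracting each set to a single vertex therefore yields K_{4} as a minor, and since treewidth is minor-monotone, tw(G) ≥ tw(K_{4}) = 3. Hence tw(G) = 3 exactly.

3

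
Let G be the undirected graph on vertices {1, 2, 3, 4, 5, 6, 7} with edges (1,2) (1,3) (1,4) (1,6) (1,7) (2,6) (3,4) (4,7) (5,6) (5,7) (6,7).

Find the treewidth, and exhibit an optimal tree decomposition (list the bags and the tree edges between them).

Treewidth 2.
Bags: B1 = {1, 4, 7}  B2 = {1, 6, 7}  B3 = {5, 6, 7}  B4 = {1, 2, 6}  B5 = {1, 3, 4}
Tree: B1–B2, B2–B3, B2–B4, B1–B5

The largest bag has 3 vertices, giving width 2; this decomposition certifies tw(G) ≤ 2. On the other hand G contains the 3-clique {1, 2, 6}. A clique must lie in a single bag of any decomposition, so no decomposition can have width below 2. Combining the bounds, tw(G) = 2.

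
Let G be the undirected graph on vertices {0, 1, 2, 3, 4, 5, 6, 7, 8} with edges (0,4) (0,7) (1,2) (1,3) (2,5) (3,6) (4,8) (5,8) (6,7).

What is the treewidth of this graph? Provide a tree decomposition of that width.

Every bag has size at most 3, so the width is 3 − 1 = 2 and tw(G) ≤ 2. For the lower bound, G contains the cycle 2–1–3–6–7–0–4–8–5–2, so G is not a forest; only forests have treewidth ≤ 1, hence tw(G) ≥ 2. Combining the bounds, tw(G) = 2.

Treewidth 2.
One such decomposition:
Bags: B1 = {1, 2, 3}  B2 = {2, 3, 6}  B3 = {2, 6, 7}  B4 = {0, 2, 7}  B5 = {0, 2, 4}  B6 = {2, 4, 8}  B7 = {2, 5, 8}
Tree: B1–B2, B2–B3, B3–B4, B4–B5, B5–B6, B6–B7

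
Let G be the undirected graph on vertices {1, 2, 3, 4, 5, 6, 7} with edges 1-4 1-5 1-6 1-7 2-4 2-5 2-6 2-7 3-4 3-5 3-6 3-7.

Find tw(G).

3

A width-3 tree decomposition is:
Bags: B1 = {1, 2, 3, 5}  B2 = {1, 2, 3, 6}  B3 = {1, 2, 3, 4}  B4 = {1, 2, 3, 7}
Tree: B1–B2, B2–B3, B3–B4
The largest bag has 4 vertices, giving width 3; this decomposition certifies tw(G) ≤ 3. For the lower bound: the 4 vertex sets {3,5}, {1,6}, {2}, {4} are disjoint, each induces a connected subgraph, and every pair is joined by at least one edge of G. Contracting each set to a single vertex therefore yields K_{4} as a minor, and since treewidth is minor-monotone, tw(G) ≥ tw(K_{4}) = 3. The upper and lower bounds meet at 3, so that is the treewidth.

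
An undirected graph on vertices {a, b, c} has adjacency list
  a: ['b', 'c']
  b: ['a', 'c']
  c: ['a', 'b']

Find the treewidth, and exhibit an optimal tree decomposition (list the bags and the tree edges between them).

Treewidth 2.
Bags: B1 = {a, b, c}
Tree: (single bag)

With just one bag of size 3, the width is 3 − 1 = 2, so tw(G) ≤ 2. Conversely, {a, b, c} is a clique of size 3, and the vertices of any clique must share a bag in every tree decomposition; so some bag has ≥ 3 vertices and tw(G) ≥ 2. Therefore the treewidth is 2.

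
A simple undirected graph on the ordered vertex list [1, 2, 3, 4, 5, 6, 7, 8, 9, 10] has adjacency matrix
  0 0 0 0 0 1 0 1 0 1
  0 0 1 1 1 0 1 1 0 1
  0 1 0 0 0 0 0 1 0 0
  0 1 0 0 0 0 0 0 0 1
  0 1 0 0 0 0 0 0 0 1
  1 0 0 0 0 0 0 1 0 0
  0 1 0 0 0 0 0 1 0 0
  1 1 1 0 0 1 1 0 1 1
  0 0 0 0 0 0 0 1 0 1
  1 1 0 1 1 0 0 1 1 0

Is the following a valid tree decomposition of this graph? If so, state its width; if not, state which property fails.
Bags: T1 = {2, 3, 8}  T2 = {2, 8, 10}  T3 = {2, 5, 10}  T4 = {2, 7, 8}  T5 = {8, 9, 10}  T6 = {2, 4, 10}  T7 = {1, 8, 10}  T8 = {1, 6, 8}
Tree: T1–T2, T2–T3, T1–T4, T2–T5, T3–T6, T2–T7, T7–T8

Yes; width 2.

Checking the three conditions: (i) the bags cover all of {1, 2, 3, 4, 5, 6, 7, 8, 9, 10}; (ii) for each edge, some bag contains both endpoints; (iii) the bags containing any fixed vertex form a subtree. All hold, so the decomposition is valid with width 3 − 1 = 2.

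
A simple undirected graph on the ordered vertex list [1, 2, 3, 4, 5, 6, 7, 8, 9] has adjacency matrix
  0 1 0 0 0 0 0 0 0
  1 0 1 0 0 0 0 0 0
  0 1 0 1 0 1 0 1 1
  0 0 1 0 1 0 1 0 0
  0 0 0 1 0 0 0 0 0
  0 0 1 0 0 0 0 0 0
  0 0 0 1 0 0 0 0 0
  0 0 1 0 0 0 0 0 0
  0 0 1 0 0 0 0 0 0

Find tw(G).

1

A width-1 tree decomposition is:
Bags: B1 = {2, 3}  B2 = {1, 2}  B3 = {3, 4}  B4 = {3, 8}  B5 = {4, 7}  B6 = {4, 5}  B7 = {3, 9}  B8 = {3, 6}
Tree: B1–B2, B1–B3, B3–B4, B3–B5, B3–B6, B4–B7, B1–B8
Every bag has size at most 2, so the width is 2 − 1 = 1 and tw(G) ≤ 1. G has an edge, so its treewidth is at least 1. Combining the bounds, tw(G) = 1.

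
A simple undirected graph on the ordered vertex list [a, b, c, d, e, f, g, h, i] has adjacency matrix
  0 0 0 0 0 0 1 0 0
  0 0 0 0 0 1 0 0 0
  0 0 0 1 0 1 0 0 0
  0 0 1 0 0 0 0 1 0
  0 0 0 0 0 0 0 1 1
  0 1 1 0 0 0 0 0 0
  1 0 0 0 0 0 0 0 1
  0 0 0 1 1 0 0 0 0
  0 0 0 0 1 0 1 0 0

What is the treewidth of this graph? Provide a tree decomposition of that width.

Treewidth 1.
Bags: B1 = {b, f}  B2 = {c, f}  B3 = {c, d}  B4 = {d, h}  B5 = {e, h}  B6 = {e, i}  B7 = {g, i}  B8 = {a, g}
Tree: B1–B2, B2–B3, B3–B4, B4–B5, B5–B6, B6–B7, B7–B8

Each bag holds 2 vertices, so the decomposition has width 1, which upper-bounds the treewidth. Any graph with an edge has treewidth ≥ 1, and G has the edge b–f. Combining the bounds, tw(G) = 1.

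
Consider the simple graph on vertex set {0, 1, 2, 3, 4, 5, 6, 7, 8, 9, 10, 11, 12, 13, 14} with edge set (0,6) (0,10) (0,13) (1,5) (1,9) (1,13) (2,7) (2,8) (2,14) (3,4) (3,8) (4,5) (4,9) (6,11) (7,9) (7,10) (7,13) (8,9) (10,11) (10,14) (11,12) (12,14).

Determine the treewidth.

3

A width-3 tree decomposition is:
Bags: B1 = {6, 11, 12, 14}  B2 = {6, 10, 11, 14}  B3 = {0, 6, 10, 14}  B4 = {0, 2, 10, 14}  B5 = {0, 2, 7, 10}  B6 = {0, 2, 7, 13}  B7 = {2, 7, 8, 13}  B8 = {7, 8, 9, 13}  B9 = {1, 8, 9, 13}  B10 = {1, 3, 8, 9}  B11 = {1, 3, 4, 9}  B12 = {1, 3, 4, 5}
Tree: B1–B2, B2–B3, B3–B4, B4–B5, B5–B6, B6–B7, B7–B8, B8–B9, B9–B10, B10–B11, B11–B12
Every bag has size at most 4, so the width is 4 − 1 = 3 and tw(G) ≤ 3. For the lower bound: the 4 vertex sets {6,11,12}, {14}, {10}, {0,2,7,13} are disjoint, each induces a connected subgraph, and every pair is joined by at least one edge of G. Contracting each set to a single vertex therefore yields K_{4} as a minor, and since treewidth is minor-monotone, tw(G) ≥ tw(K_{4}) = 3. Hence tw(G) = 3 exactly.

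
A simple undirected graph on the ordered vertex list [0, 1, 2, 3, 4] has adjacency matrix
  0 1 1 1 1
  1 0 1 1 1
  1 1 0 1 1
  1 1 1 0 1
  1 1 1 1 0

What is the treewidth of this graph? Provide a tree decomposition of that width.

Treewidth 4.
One optimal decomposition is:
Bags: B1 = {0, 1, 2, 3, 4}
Tree: (single bag)

A single bag containing all 5 vertices is trivially a valid decomposition of width 4. On the other hand G contains the 5-clique {0, 1, 2, 3, 4}. A clique must lie in a single bag of any decomposition, so no decomposition can have width below 4. Therefore the treewidth is 4.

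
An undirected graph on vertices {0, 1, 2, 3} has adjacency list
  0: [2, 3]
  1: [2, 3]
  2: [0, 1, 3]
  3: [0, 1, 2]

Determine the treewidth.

2

A width-2 tree decomposition is:
Bags: B1 = {0, 2, 3}  B2 = {1, 2, 3}
Tree: B1–B2
The largest bag has 3 vertices, giving width 2; this decomposition certifies tw(G) ≤ 2. For the lower bound, the 3 vertices {0, 2, 3} are pairwise adjacent, and any tree decomposition puts a clique entirely inside one bag — forcing width ≥ 2. Hence tw(G) = 2 exactly.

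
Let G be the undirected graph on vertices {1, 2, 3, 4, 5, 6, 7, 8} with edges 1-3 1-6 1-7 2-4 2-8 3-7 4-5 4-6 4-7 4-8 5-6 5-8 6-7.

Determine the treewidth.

2

A width-2 tree decomposition is:
Bags: B1 = {4, 5, 6}  B2 = {4, 6, 7}  B3 = {4, 5, 8}  B4 = {2, 4, 8}  B5 = {1, 6, 7}  B6 = {1, 3, 7}
Tree: B1–B2, B1–B3, B3–B4, B2–B5, B5–B6
The largest bag has 3 vertices, giving width 2; this decomposition certifies tw(G) ≤ 2. Conversely, {1, 3, 7} is a clique of size 3, and the vertices of any clique must share a bag in every tree decomposition; so some bag has ≥ 3 vertices and tw(G) ≥ 2. Therefore the treewidth is 2.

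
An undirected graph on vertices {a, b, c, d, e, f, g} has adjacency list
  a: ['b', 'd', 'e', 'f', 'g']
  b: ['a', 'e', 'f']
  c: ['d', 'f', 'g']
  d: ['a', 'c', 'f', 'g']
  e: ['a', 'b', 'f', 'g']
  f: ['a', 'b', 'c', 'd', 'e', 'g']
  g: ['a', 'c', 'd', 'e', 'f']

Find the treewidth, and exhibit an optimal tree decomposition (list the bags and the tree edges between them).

Treewidth 3.
One such decomposition:
Bags: B1 = {a, d, f, g}  B2 = {c, d, f, g}  B3 = {a, e, f, g}  B4 = {a, b, e, f}
Tree: B1–B2, B1–B3, B3–B4

Each bag holds 4 vertices, so the decomposition has width 3, which upper-bounds the treewidth. Conversely, {c, d, f, g} is a clique of size 4, and the vertices of any clique must share a bag in every tree decomposition; so some bag has ≥ 4 vertices and tw(G) ≥ 3. Therefore the treewidth is 3.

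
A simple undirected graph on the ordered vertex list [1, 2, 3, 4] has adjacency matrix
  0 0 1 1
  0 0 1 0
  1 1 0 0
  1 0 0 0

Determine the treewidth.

1

A width-1 tree decomposition is:
Bags: B1 = {1, 4}  B2 = {1, 3}  B3 = {2, 3}
Tree: B1–B2, B2–B3
Every bag has size at most 2, so the width is 2 − 1 = 1 and tw(G) ≤ 1. G has an edge, so its treewidth is at least 1. Therefore the treewidth is 1.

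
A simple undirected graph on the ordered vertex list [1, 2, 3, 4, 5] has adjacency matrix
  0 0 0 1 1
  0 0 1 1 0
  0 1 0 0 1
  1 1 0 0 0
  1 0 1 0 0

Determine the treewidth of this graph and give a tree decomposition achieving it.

Treewidth 2.
One optimal decomposition is:
Bags: B1 = {1, 2, 4}  B2 = {1, 2, 3}  B3 = {1, 3, 5}
Tree: B1–B2, B2–B3

Each bag holds 3 vertices, so the decomposition has width 2, which upper-bounds the treewidth. The edges 1–4–2–3–5–1 form a cycle, so G is not a tree and its treewidth is at least 2. Therefore the treewidth is 2.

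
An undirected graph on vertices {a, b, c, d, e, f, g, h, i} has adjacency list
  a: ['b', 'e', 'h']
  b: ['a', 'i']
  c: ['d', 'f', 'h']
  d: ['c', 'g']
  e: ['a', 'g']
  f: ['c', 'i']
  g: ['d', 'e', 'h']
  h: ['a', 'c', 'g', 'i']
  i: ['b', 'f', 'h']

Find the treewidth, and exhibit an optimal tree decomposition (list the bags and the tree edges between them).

Each bag holds 4 vertices, so the decomposition has width 3, which upper-bounds the treewidth. For the lower bound: the 4 vertex sets {a,b,e}, {i}, {h}, {c,d,f,g} are disjoint, each induces a connected subgraph, and every pair is joined by at least one edge of G. Contracting each set to a single vertex therefore yields K_{4} as a minor, and since treewidth is minor-monotone, tw(G) ≥ tw(K_{4}) = 3. Combining the bounds, tw(G) = 3.

Treewidth 3.
One such decomposition:
Bags: B1 = {a, b, e, i}  B2 = {a, e, h, i}  B3 = {e, g, h, i}  B4 = {f, g, h, i}  B5 = {c, f, g, h}  B6 = {c, d, f, g}
Tree: B1–B2, B2–B3, B3–B4, B4–B5, B5–B6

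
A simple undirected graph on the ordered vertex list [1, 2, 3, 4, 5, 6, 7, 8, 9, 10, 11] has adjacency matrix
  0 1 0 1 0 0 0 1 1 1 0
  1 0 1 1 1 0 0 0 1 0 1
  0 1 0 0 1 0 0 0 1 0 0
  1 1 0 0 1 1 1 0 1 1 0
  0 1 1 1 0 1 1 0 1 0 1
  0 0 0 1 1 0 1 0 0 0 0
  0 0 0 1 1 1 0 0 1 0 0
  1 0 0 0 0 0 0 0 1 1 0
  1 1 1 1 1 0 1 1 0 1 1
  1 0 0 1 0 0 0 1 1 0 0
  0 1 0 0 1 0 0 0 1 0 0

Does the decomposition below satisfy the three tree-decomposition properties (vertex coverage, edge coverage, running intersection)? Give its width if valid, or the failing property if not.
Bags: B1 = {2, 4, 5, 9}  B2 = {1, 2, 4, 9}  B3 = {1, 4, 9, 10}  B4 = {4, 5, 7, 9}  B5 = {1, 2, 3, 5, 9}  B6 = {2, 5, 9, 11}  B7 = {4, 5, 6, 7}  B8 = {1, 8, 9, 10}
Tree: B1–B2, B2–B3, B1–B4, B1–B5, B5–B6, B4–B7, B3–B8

No — bags containing vertex 1 are not connected in the tree.

A tree decomposition must satisfy three properties: every vertex lies in some bag; for every edge, both endpoints lie together in some bag; and for every vertex, the bags containing it form a connected subtree. Here bags containing vertex 1 are not connected in the tree, so the decomposition is invalid.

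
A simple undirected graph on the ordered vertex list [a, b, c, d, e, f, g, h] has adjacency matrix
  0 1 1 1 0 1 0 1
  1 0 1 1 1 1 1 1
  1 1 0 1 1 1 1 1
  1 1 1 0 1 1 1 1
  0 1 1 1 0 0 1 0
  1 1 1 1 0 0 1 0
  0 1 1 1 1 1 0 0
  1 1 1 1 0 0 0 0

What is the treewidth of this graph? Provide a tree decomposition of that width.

Every bag has size at most 5, so the width is 5 − 1 = 4 and tw(G) ≤ 4. Conversely, {b, c, d, e, g} is a clique of size 5, and the vertices of any clique must share a bag in every tree decomposition; so some bag has ≥ 5 vertices and tw(G) ≥ 4. Combining the bounds, tw(G) = 4.

Treewidth 4.
One such decomposition:
Bags: B1 = {b, c, d, e, g}  B2 = {b, c, d, f, g}  B3 = {a, b, c, d, f}  B4 = {a, b, c, d, h}
Tree: B1–B2, B2–B3, B3–B4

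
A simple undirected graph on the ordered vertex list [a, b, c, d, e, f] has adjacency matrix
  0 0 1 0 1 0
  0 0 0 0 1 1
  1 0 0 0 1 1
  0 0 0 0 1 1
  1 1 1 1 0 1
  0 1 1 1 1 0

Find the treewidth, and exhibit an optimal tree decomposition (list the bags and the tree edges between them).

Treewidth 2.
Bags: B1 = {d, e, f}  B2 = {b, e, f}  B3 = {c, e, f}  B4 = {a, c, e}
Tree: B1–B2, B2–B3, B3–B4

The largest bag has 3 vertices, giving width 2; this decomposition certifies tw(G) ≤ 2. For the lower bound, the 3 vertices {a, c, e} are pairwise adjacent, and any tree decomposition puts a clique entirely inside one bag — forcing width ≥ 2. Hence tw(G) = 2 exactly.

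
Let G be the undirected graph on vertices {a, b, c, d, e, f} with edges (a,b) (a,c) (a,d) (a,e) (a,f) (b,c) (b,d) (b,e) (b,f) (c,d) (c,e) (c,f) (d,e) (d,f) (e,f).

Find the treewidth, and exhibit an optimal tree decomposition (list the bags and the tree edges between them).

Treewidth 5.
Bags: B1 = {a, b, c, d, e, f}
Tree: (single bag)

A single bag containing all 6 vertices is trivially a valid decomposition of width 5. Conversely, {a, b, c, d, e, f} is a clique of size 6, and the vertices of any clique must share a bag in every tree decomposition; so some bag has ≥ 6 vertices and tw(G) ≥ 5. Therefore the treewidth is 5.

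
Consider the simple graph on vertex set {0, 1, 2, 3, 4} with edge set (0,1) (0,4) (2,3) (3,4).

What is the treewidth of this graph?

1

A width-1 tree decomposition is:
Bags: B1 = {2, 3}  B2 = {3, 4}  B3 = {0, 4}  B4 = {0, 1}
Tree: B1–B2, B2–B3, B3–B4
Every bag has size at most 2, so the width is 2 − 1 = 1 and tw(G) ≤ 1. Any graph with an edge has treewidth ≥ 1, and G has the edge 2–3. Therefore the treewidth is 1.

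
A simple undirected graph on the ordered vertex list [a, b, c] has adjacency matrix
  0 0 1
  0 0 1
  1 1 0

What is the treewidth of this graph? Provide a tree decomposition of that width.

Every bag has size at most 2, so the width is 2 − 1 = 1 and tw(G) ≤ 1. Any graph with an edge has treewidth ≥ 1, and G has the edge c–b. The upper and lower bounds meet at 1, so that is the treewidth.

Treewidth 1.
One optimal decomposition is:
Bags: B1 = {b, c}  B2 = {a, c}
Tree: B1–B2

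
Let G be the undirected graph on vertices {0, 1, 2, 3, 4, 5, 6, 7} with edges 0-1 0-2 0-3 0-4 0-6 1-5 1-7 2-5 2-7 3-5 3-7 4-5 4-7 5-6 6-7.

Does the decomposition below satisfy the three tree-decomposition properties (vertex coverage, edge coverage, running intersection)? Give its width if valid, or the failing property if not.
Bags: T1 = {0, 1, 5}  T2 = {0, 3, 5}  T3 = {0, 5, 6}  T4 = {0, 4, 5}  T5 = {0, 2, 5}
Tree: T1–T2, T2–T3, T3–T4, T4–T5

A tree decomposition must satisfy three properties: every vertex lies in some bag; for every edge, both endpoints lie together in some bag; and for every vertex, the bags containing it form a connected subtree. Here vertex 7 appears in no bag, so the decomposition is invalid.

No — vertex 7 appears in no bag.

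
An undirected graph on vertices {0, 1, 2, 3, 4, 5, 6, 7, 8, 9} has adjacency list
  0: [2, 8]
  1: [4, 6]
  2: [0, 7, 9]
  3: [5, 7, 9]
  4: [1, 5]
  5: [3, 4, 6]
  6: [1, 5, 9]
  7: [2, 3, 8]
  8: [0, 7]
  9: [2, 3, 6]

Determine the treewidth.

2

A width-2 tree decomposition is:
Bags: B1 = {0, 7, 8}  B2 = {0, 2, 7}  B3 = {2, 3, 7}  B4 = {2, 3, 9}  B5 = {3, 5, 9}  B6 = {5, 6, 9}  B7 = {4, 5, 6}  B8 = {1, 4, 6}
Tree: B1–B2, B2–B3, B3–B4, B4–B5, B5–B6, B6–B7, B7–B8
The largest bag has 3 vertices, giving width 2; this decomposition certifies tw(G) ≤ 2. The edges 8–0–2–7–8 form a cycle, so G is not a tree and its treewidth is at least 2. Therefore the treewidth is 2.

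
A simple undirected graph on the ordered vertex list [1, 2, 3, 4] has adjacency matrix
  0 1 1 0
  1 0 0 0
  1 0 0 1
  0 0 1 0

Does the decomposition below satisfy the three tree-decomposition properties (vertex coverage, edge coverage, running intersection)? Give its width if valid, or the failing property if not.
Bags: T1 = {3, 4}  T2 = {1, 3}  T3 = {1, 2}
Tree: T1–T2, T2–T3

Yes; width 1.

Every vertex of G appears in some bag (union = {1, 2, 3, 4}); every edge is covered by a bag; and for each vertex v the set of bags containing v is connected in the bag tree. The decomposition is therefore valid. The largest bag has 2 vertices, so the width is 1.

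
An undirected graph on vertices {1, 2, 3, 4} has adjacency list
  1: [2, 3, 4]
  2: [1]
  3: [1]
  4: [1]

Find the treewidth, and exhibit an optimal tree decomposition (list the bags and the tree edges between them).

Each bag holds 2 vertices, so the decomposition has width 1, which upper-bounds the treewidth. Since G has at least one edge (e.g. 2–1), it is not an edgeless graph, so tw(G) ≥ 1. The upper and lower bounds meet at 1, so that is the treewidth.

Treewidth 1.
Bags: B1 = {1, 2}  B2 = {1, 4}  B3 = {1, 3}
Tree: B1–B2, B2–B3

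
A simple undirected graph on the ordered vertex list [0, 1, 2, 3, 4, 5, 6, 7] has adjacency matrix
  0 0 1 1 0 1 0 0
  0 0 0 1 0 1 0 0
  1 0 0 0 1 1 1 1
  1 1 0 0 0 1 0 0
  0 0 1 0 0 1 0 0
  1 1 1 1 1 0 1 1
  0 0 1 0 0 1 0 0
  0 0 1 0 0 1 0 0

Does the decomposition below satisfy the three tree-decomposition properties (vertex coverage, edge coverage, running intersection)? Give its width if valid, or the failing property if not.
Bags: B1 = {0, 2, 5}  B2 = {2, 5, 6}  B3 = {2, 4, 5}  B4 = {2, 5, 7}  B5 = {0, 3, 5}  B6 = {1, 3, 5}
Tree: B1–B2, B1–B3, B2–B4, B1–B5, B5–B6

Checking the three conditions: (i) the bags cover all of {0, 1, 2, 3, 4, 5, 6, 7}; (ii) for each edge, some bag contains both endpoints; (iii) the bags containing any fixed vertex form a subtree. All hold, so the decomposition is valid with width 3 − 1 = 2.

Yes; width 2.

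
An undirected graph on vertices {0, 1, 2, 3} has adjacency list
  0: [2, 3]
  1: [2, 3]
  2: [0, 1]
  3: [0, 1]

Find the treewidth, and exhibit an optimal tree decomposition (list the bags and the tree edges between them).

The largest bag has 3 vertices, giving width 2; this decomposition certifies tw(G) ≤ 2. The edges 3–1–2–0–3 form a cycle, so G is not a tree and its treewidth is at least 2. Hence tw(G) = 2 exactly.

Treewidth 2.
One optimal decomposition is:
Bags: B1 = {1, 2, 3}  B2 = {0, 2, 3}
Tree: B1–B2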